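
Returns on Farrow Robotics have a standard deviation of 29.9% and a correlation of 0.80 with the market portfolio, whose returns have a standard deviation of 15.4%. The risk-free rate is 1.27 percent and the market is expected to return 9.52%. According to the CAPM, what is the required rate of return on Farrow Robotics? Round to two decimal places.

14.08%

β = ρ × σ_i / σ_m = 0.80 × 29.9% / 15.4% = 1.5532
MRP = 9.52% − 1.27% = 8.25%
E(R) = 1.27% + 1.5532 × 8.25% = 14.08%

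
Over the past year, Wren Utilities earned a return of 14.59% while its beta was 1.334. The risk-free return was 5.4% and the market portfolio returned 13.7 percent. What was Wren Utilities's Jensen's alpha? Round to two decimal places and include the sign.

Market excess return = 13.7% − 5.4% = 8.30%
CAPM benchmark = R_f + β(R_m − R_f) = 5.4% + 1.334 × 8.3% = 16.4722%
α = actual − benchmark = 14.59% − 16.4722% = -1.88%

-1.88%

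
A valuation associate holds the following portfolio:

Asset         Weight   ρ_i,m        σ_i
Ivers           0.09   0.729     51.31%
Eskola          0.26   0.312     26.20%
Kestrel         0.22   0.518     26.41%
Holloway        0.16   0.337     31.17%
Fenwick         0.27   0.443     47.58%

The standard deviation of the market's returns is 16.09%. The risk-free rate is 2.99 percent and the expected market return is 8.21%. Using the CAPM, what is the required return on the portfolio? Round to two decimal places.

8.14%

β_Ivers = 0.729 × 51.31% / 16.09% = 2.3247
β_Eskola = 0.312 × 26.20% / 16.09% = 0.5080
β_Kestrel = 0.518 × 26.41% / 16.09% = 0.8502
β_Holloway = 0.337 × 31.17% / 16.09% = 0.6528
β_Fenwick = 0.443 × 47.58% / 16.09% = 1.3100
β_P = Σ w_i β_i = 0.09×2.3247 + 0.26×0.5080 + 0.22×0.8502 + 0.16×0.6528 + 0.27×1.3100 = 0.9865
MRP = 8.21% − 2.99% = 5.22%
E(R_P) = R_f + β_P × MRP = 2.99% + 0.9865 × 5.22% = 8.14%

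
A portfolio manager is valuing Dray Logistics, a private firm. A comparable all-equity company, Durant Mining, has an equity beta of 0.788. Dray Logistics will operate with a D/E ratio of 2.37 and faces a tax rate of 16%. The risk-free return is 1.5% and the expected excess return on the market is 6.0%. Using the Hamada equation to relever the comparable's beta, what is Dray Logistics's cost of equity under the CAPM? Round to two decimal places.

β_L = β_U × [1 + (1 − t)(D/E)] = 0.788 × [1 + (1 − 0.16) × 2.37]
    = 0.788 × [1 + 0.84 × 2.37] = 0.788 × 2.9908 = 2.3568
E(R) = R_f + β_L × MRP = 1.5% + 2.3568 × 6.0% = 15.64%

15.64%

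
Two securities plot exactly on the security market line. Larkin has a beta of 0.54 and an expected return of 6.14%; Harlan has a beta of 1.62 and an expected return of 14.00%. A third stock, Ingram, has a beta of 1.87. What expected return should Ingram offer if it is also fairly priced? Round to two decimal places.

15.82%

MRP (SML slope) = (14.00% − 6.14%) / (1.62 − 0.54) = 7.86% / 1.08 = 7.2778%
R_f (intercept) = 6.14% − 0.54 × 7.2778% = 2.2100%
E(R_Ingram) = R_f + β × MRP = 2.2100% + 1.87 × 7.2778% = 15.82%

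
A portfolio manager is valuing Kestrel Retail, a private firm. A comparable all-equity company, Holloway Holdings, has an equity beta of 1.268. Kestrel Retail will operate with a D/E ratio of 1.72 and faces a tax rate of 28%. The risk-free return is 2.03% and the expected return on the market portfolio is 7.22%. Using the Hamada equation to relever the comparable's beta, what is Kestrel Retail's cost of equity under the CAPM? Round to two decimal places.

β_L = β_U × [1 + (1 − t)(D/E)] = 1.268 × [1 + (1 − 0.28) × 1.72]
    = 1.268 × [1 + 0.72 × 1.72] = 1.268 × 2.2384 = 2.8383
MRP = 7.22% − 2.03% = 5.19%
E(R) = R_f + β_L × MRP = 2.03% + 2.8383 × 5.19% = 16.76%

16.76%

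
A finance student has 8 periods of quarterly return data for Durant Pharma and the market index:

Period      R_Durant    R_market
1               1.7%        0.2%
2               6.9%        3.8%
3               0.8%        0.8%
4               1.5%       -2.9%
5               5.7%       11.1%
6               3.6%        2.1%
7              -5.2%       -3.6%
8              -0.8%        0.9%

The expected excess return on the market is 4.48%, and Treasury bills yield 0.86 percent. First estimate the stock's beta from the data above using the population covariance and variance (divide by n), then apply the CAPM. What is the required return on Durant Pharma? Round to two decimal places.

Mean R_i = (1.7 + 6.9 + 0.8 + 1.5 + 5.7 + 3.6 − 5.2 − 0.8) / 8 = 1.7750%
Mean R_m = (0.2 + 3.8 + 0.8 − 2.9 + 11.1 + 2.1 − 3.6 + 0.9) / 8 = 1.5500%
Σ(R_i − R̄_i)(R_m − R̄_m) = 89.6700  ⇒  Cov = 89.6700 / 8 = 11.2088
Σ(R_m − R̄_m)² = 145.7000  ⇒  Var(R_m) = 145.7000 / 8 = 18.2125
β = Cov / Var(R_m) = 11.2088 / 18.2125 = 0.6154
E(R) = R_f + β × MRP = 0.86% + 0.6154 × 4.48% = 3.62%

3.62%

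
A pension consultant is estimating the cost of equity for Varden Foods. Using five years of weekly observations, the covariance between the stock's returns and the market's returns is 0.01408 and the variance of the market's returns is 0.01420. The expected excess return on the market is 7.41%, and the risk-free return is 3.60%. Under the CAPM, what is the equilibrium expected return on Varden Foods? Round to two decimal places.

10.95%

β = Cov(R_i, R_m) / Var(R_m) = 0.01408 / 0.01420 = 0.9915
E(R) = R_f + β × MRP = 3.60% + 0.9915 × 7.41% = 10.95%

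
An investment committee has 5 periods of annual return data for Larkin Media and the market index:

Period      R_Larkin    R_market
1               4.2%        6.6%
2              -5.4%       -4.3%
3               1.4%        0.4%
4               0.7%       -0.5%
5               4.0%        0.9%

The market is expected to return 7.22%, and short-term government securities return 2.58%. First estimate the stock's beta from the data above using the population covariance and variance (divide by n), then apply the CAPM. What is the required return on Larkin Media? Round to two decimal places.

Mean R_i = (4.2 − 5.4 + 1.4 + 0.7 + 4.0) / 5 = 0.9800%
Mean R_m = (6.6 − 4.3 + 0.4 − 0.5 + 0.9) / 5 = 0.6200%
Σ(R_i − R̄_i)(R_m − R̄_m) = 51.7120  ⇒  Cov = 51.7120 / 5 = 10.3424
Σ(R_m − R̄_m)² = 61.3480  ⇒  Var(R_m) = 61.3480 / 5 = 12.2696
β = Cov / Var(R_m) = 10.3424 / 12.2696 = 0.8429
MRP = 7.22% − 2.58% = 4.64%
E(R) = R_f + β × MRP = 2.58% + 0.8429 × 4.64% = 6.49%

6.49%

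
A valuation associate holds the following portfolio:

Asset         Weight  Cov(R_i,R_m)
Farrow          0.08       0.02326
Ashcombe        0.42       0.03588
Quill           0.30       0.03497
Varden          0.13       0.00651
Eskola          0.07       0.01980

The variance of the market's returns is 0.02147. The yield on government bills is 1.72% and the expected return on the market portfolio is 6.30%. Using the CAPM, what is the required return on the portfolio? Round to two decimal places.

8.05%

β_Farrow = 0.02326 / 0.02147 = 1.0834
β_Ashcombe = 0.03588 / 0.02147 = 1.6712
β_Quill = 0.03497 / 0.02147 = 1.6288
β_Varden = 0.00651 / 0.02147 = 0.3032
β_Eskola = 0.01980 / 0.02147 = 0.9222
β_P = Σ w_i β_i = 0.08×1.0834 + 0.42×1.6712 + 0.30×1.6288 + 0.13×0.3032 + 0.07×0.9222 = 1.3812
MRP = 6.30% − 1.72% = 4.58%
E(R_P) = R_f + β_P × MRP = 1.72% + 1.3812 × 4.58% = 8.05%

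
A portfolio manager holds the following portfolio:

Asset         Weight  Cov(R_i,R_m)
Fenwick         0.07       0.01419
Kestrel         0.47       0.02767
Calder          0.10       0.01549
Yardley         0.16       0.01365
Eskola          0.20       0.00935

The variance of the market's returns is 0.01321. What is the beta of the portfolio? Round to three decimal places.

β_Fenwick = 0.01419 / 0.01321 = 1.0742
β_Kestrel = 0.02767 / 0.01321 = 2.0946
β_Calder = 0.01549 / 0.01321 = 1.1726
β_Yardley = 0.01365 / 0.01321 = 1.0333
β_Eskola = 0.00935 / 0.01321 = 0.7078
β_P = Σ w_i β_i = 0.07×1.0742 + 0.47×2.0946 + 0.10×1.1726 + 0.16×1.0333 + 0.20×0.7078 = 1.4838

1.484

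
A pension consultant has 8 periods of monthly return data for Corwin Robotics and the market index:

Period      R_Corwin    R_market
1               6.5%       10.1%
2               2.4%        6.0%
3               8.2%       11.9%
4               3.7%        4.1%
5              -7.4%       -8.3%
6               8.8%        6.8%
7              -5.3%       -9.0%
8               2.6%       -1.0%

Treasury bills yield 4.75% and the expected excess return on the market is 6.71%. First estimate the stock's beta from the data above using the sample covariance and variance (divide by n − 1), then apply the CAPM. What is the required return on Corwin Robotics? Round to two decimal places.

Mean R_i = (6.5 + 2.4 + 8.2 + 3.7 − 7.4 + 8.8 − 5.3 + 2.6) / 8 = 2.4375%
Mean R_m = (10.1 + 6.0 + 11.9 + 4.1 − 8.3 + 6.8 − 9.0 − 1.0) / 8 = 2.5750%
Σ(R_i − R̄_i)(R_m − R̄_m) = 308.9475  ⇒  Cov = 308.9475 / 7 = 44.1354
Σ(R_m − R̄_m)² = 440.5150  ⇒  Var(R_m) = 440.5150 / 7 = 62.9307
β = Cov / Var(R_m) = 44.1354 / 62.9307 = 0.7013
E(R) = R_f + β × MRP = 4.75% + 0.7013 × 6.71% = 9.46%

9.46%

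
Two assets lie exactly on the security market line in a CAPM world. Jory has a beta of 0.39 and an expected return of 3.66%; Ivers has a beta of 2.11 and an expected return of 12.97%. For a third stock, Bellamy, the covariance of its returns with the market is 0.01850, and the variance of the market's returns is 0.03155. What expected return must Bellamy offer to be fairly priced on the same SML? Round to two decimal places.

4.72%

MRP = (12.97% − 3.66%) / (2.11 − 0.39) = 5.4128%
R_f = 3.66% − 0.39 × 5.4128% = 1.5490%
β_Bellamy = Cov / Var(R_m) = 0.01850 / 0.03155 = 0.5864
E(R_Bellamy) = R_f + β × MRP = 1.5490% + 0.5864 × 5.4128% = 4.72%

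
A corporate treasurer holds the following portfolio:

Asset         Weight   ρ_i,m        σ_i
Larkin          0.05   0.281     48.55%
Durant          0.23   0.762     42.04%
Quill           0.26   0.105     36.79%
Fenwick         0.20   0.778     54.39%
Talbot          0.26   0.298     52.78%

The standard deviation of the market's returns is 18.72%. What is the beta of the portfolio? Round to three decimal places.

1.154

β_Larkin = 0.281 × 48.55% / 18.72% = 0.7288
β_Durant = 0.762 × 42.04% / 18.72% = 1.7112
β_Quill = 0.105 × 36.79% / 18.72% = 0.2064
β_Fenwick = 0.778 × 54.39% / 18.72% = 2.2604
β_Talbot = 0.298 × 52.78% / 18.72% = 0.8402
β_P = Σ w_i β_i = 0.05×0.7288 + 0.23×1.7112 + 0.26×0.2064 + 0.20×2.2604 + 0.26×0.8402 = 1.1542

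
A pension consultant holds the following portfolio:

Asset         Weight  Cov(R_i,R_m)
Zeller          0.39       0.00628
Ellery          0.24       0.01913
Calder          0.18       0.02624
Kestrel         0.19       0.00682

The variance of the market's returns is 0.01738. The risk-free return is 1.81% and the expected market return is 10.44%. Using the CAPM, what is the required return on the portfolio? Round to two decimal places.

8.29%

β_Zeller = 0.00628 / 0.01738 = 0.3613
β_Ellery = 0.01913 / 0.01738 = 1.1007
β_Calder = 0.02624 / 0.01738 = 1.5098
β_Kestrel = 0.00682 / 0.01738 = 0.3924
β_P = Σ w_i β_i = 0.39×0.3613 + 0.24×1.1007 + 0.18×1.5098 + 0.19×0.3924 = 0.7514
MRP = 10.44% − 1.81% = 8.63%
E(R_P) = R_f + β_P × MRP = 1.81% + 0.7514 × 8.63% = 8.29%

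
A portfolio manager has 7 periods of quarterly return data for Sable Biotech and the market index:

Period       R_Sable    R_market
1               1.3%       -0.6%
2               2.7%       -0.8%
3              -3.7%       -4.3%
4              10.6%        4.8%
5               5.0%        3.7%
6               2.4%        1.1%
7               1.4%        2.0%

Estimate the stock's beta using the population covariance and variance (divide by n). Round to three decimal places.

Mean R_i = (1.3 + 2.7 − 3.7 + 10.6 + 5.0 + 2.4 + 1.4) / 7 = 2.8143%
Mean R_m = (-0.6 − 0.8 − 4.3 + 4.8 + 3.7 + 1.1 + 2.0) / 7 = 0.8429%
Σ(R_i − R̄_i)(R_m − R̄_m) = 71.1857  ⇒  Cov = 71.1857 / 7 = 10.1694
Σ(R_m − R̄_m)² = 56.4571  ⇒  Var(R_m) = 56.4571 / 7 = 8.0653
β = Cov / Var(R_m) = 10.1694 / 8.0653 = 1.2609

1.261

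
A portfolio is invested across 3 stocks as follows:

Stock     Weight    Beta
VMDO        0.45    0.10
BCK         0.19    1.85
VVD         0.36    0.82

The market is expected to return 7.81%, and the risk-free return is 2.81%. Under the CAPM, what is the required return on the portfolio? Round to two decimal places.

β_P = Σ w_i β_i = 0.45×0.10 + 0.19×1.85 + 0.36×0.82 = 0.6917
MRP = 7.81% − 2.81% = 5.00%
E(R_P) = R_f + β_P × MRP = 2.81% + 0.6917 × 5.00% = 6.27%

6.27%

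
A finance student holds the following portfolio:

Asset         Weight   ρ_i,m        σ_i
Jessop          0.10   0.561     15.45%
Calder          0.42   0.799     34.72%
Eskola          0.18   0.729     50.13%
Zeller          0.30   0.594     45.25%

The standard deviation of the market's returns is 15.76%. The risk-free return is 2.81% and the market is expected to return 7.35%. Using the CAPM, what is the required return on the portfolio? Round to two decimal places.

β_Jessop = 0.561 × 15.45% / 15.76% = 0.5500
β_Calder = 0.799 × 34.72% / 15.76% = 1.7602
β_Eskola = 0.729 × 50.13% / 15.76% = 2.3188
β_Zeller = 0.594 × 45.25% / 15.76% = 1.7055
β_P = Σ w_i β_i = 0.10×0.5500 + 0.42×1.7602 + 0.18×2.3188 + 0.30×1.7055 = 1.7233
MRP = 7.35% − 2.81% = 4.54%
E(R_P) = R_f + β_P × MRP = 2.81% + 1.7233 × 4.54% = 10.63%

10.63%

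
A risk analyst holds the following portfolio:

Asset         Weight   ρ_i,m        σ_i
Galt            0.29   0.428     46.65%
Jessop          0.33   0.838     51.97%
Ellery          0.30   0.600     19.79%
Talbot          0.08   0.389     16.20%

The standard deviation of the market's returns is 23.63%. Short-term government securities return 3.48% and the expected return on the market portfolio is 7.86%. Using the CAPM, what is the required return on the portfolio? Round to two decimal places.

β_Galt = 0.428 × 46.65% / 23.63% = 0.8450
β_Jessop = 0.838 × 51.97% / 23.63% = 1.8430
β_Ellery = 0.600 × 19.79% / 23.63% = 0.5025
β_Talbot = 0.389 × 16.20% / 23.63% = 0.2667
β_P = Σ w_i β_i = 0.29×0.8450 + 0.33×1.8430 + 0.30×0.5025 + 0.08×0.2667 = 1.0253
MRP = 7.86% − 3.48% = 4.38%
E(R_P) = R_f + β_P × MRP = 3.48% + 1.0253 × 4.38% = 7.97%

7.97%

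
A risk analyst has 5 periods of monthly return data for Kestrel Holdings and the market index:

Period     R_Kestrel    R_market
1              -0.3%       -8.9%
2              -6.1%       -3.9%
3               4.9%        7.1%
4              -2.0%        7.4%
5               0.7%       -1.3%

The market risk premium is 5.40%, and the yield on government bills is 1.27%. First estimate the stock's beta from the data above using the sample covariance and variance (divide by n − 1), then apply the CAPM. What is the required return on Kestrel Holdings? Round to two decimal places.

2.50%

Mean R_i = (-0.3 − 6.1 + 4.9 − 2.0 + 0.7) / 5 = -0.5600%
Mean R_m = (-8.9 − 3.9 + 7.1 + 7.4 − 1.3) / 5 = 0.0800%
Σ(R_i − R̄_i)(R_m − R̄_m) = 45.7640  ⇒  Cov = 45.7640 / 4 = 11.4410
Σ(R_m − R̄_m)² = 201.2480  ⇒  Var(R_m) = 201.2480 / 4 = 50.3120
β = Cov / Var(R_m) = 11.4410 / 50.3120 = 0.2274
E(R) = R_f + β × MRP = 1.27% + 0.2274 × 5.40% = 2.50%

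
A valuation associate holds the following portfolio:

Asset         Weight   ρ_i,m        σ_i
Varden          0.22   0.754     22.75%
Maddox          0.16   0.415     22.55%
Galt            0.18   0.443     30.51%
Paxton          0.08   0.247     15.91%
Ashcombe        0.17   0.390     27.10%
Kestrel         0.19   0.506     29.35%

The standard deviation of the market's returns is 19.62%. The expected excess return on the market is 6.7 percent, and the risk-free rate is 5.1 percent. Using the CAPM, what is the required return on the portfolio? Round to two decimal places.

9.42%

β_Varden = 0.754 × 22.75% / 19.62% = 0.8743
β_Maddox = 0.415 × 22.55% / 19.62% = 0.4770
β_Galt = 0.443 × 30.51% / 19.62% = 0.6889
β_Paxton = 0.247 × 15.91% / 19.62% = 0.2003
β_Ashcombe = 0.390 × 27.10% / 19.62% = 0.5387
β_Kestrel = 0.506 × 29.35% / 19.62% = 0.7569
β_P = Σ w_i β_i = 0.22×0.8743 + 0.16×0.4770 + 0.18×0.6889 + 0.08×0.2003 + 0.17×0.5387 + 0.19×0.7569 = 0.6441
E(R_P) = R_f + β_P × MRP = 5.1% + 0.6441 × 6.7% = 9.42%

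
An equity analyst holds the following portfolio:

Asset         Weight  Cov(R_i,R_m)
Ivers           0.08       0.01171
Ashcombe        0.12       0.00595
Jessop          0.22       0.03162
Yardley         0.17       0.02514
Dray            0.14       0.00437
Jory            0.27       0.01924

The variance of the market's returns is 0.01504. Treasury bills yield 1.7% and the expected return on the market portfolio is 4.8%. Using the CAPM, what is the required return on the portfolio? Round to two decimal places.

5.55%

β_Ivers = 0.01171 / 0.01504 = 0.7786
β_Ashcombe = 0.00595 / 0.01504 = 0.3956
β_Jessop = 0.03162 / 0.01504 = 2.1024
β_Yardley = 0.02514 / 0.01504 = 1.6715
β_Dray = 0.00437 / 0.01504 = 0.2906
β_Jory = 0.01924 / 0.01504 = 1.2793
β_P = Σ w_i β_i = 0.08×0.7786 + 0.12×0.3956 + 0.22×2.1024 + 0.17×1.6715 + 0.14×0.2906 + 0.27×1.2793 = 1.2425
MRP = 4.8% − 1.7% = 3.10%
E(R_P) = R_f + β_P × MRP = 1.7% + 1.2425 × 3.1% = 5.55%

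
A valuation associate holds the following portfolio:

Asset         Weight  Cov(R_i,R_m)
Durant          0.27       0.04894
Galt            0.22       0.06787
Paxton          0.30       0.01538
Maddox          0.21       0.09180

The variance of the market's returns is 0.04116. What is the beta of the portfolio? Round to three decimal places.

β_Durant = 0.04894 / 0.04116 = 1.1890
β_Galt = 0.06787 / 0.04116 = 1.6489
β_Paxton = 0.01538 / 0.04116 = 0.3737
β_Maddox = 0.09180 / 0.04116 = 2.2303
β_P = Σ w_i β_i = 0.27×1.1890 + 0.22×1.6489 + 0.30×0.3737 + 0.21×2.2303 = 1.2643

1.264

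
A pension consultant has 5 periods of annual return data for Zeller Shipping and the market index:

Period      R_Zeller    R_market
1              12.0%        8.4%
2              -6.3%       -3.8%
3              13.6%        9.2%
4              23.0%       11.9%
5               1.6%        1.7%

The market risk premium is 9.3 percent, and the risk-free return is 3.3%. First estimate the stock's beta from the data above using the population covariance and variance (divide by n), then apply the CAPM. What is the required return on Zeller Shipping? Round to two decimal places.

Mean R_i = (12.0 − 6.3 + 13.6 + 23.0 + 1.6) / 5 = 8.7800%
Mean R_m = (8.4 − 3.8 + 9.2 + 11.9 + 1.7) / 5 = 5.4800%
Σ(R_i − R̄_i)(R_m − R̄_m) = 285.7080  ⇒  Cov = 285.7080 / 5 = 57.1416
Σ(R_m − R̄_m)² = 163.9880  ⇒  Var(R_m) = 163.9880 / 5 = 32.7976
β = Cov / Var(R_m) = 57.1416 / 32.7976 = 1.7422
E(R) = R_f + β × MRP = 3.3% + 1.7422 × 9.3% = 19.50%

19.50%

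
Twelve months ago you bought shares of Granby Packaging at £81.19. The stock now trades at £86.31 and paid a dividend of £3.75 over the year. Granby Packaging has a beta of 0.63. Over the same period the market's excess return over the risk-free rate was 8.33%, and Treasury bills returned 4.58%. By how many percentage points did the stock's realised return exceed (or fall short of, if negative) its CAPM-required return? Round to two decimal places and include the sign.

Realised HPR = (P1 + D1 − P0) / P0 = (86.31 + 3.75 − 81.19) / 81.19 = 8.87 / 81.19 = 10.9250%
CAPM required = R_f + β·MRP = 4.58% + 0.63 × 8.33% = 9.8279%
α = realised − required = 10.9250% − 9.8279% = +1.10%

+1.10%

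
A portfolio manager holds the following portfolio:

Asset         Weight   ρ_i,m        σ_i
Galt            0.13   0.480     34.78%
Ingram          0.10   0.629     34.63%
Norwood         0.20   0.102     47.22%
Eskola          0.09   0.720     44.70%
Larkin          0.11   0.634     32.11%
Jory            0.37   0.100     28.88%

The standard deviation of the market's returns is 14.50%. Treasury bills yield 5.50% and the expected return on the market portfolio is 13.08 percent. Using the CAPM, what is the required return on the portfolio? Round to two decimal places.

11.52%

β_Galt = 0.480 × 34.78% / 14.50% = 1.1513
β_Ingram = 0.629 × 34.63% / 14.50% = 1.5022
β_Norwood = 0.102 × 47.22% / 14.50% = 0.3322
β_Eskola = 0.720 × 44.70% / 14.50% = 2.2196
β_Larkin = 0.634 × 32.11% / 14.50% = 1.4040
β_Jory = 0.100 × 28.88% / 14.50% = 0.1992
β_P = Σ w_i β_i = 0.13×1.1513 + 0.10×1.5022 + 0.20×0.3322 + 0.09×2.2196 + 0.11×1.4040 + 0.37×0.1992 = 0.7942
MRP = 13.08% − 5.50% = 7.58%
E(R_P) = R_f + β_P × MRP = 5.50% + 0.7942 × 7.58% = 11.52%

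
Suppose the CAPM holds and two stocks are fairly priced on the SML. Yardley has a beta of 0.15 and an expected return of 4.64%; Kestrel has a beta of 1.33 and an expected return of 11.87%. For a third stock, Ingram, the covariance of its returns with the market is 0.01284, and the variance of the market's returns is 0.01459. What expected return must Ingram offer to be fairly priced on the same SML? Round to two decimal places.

9.11%

MRP = (11.87% − 4.64%) / (1.33 − 0.15) = 6.1271%
R_f = 4.64% − 0.15 × 6.1271% = 3.7209%
β_Ingram = Cov / Var(R_m) = 0.01284 / 0.01459 = 0.8801
E(R_Ingram) = R_f + β × MRP = 3.7209% + 0.8801 × 6.1271% = 9.11%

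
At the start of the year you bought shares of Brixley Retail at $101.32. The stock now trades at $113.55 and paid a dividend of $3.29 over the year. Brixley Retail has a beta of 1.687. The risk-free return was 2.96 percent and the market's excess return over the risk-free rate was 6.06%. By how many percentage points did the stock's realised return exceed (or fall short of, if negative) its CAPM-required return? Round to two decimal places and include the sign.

+2.13%

Realised HPR = (P1 + D1 − P0) / P0 = (113.55 + 3.29 − 101.32) / 101.32 = 15.52 / 101.32 = 15.3178%
CAPM required = R_f + β·MRP = 2.96% + 1.687 × 6.06% = 13.18322%
α = realised − required = 15.3178% − 13.18322% = +2.13%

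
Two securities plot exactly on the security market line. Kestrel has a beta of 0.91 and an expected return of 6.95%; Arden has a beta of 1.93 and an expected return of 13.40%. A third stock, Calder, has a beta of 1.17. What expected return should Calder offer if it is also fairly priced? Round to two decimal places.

8.59%

MRP (SML slope) = (13.40% − 6.95%) / (1.93 − 0.91) = 6.45% / 1.02 = 6.3235%
R_f (intercept) = 6.95% − 0.91 × 6.3235% = 1.1956%
E(R_Calder) = R_f + β × MRP = 1.1956% + 1.17 × 6.3235% = 8.59%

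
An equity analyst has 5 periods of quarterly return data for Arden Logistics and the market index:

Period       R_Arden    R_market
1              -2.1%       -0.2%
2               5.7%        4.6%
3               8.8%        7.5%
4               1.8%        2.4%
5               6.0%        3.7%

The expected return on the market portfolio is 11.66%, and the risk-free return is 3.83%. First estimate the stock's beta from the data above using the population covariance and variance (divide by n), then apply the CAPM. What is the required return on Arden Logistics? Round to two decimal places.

15.16%

Mean R_i = (-2.1 + 5.7 + 8.8 + 1.8 + 6.0) / 5 = 4.0400%
Mean R_m = (-0.2 + 4.6 + 7.5 + 2.4 + 3.7) / 5 = 3.6000%
Σ(R_i − R̄_i)(R_m − R̄_m) = 46.4400  ⇒  Cov = 46.4400 / 5 = 9.2880
Σ(R_m − R̄_m)² = 32.1000  ⇒  Var(R_m) = 32.1000 / 5 = 6.4200
β = Cov / Var(R_m) = 9.2880 / 6.4200 = 1.4467
MRP = 11.66% − 3.83% = 7.83%
E(R) = R_f + β × MRP = 3.83% + 1.4467 × 7.83% = 15.16%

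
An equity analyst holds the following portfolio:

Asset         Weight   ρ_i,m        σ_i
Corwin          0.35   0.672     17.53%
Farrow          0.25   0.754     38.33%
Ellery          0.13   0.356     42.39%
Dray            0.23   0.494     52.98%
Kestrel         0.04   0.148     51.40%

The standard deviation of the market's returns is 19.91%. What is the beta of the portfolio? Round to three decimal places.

0.986

β_Corwin = 0.672 × 17.53% / 19.91% = 0.5917
β_Farrow = 0.754 × 38.33% / 19.91% = 1.4516
β_Ellery = 0.356 × 42.39% / 19.91% = 0.7580
β_Dray = 0.494 × 52.98% / 19.91% = 1.3145
β_Kestrel = 0.148 × 51.40% / 19.91% = 0.3821
β_P = Σ w_i β_i = 0.35×0.5917 + 0.25×1.4516 + 0.13×0.7580 + 0.23×1.3145 + 0.04×0.3821 = 0.9862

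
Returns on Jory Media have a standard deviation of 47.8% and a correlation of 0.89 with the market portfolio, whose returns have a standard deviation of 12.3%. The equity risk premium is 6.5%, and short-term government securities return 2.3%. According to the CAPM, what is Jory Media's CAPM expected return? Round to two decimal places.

β = ρ × σ_i / σ_m = 0.89 × 47.8% / 12.3% = 3.4587
E(R) = 2.3% + 3.4587 × 6.5% = 24.78%

24.78%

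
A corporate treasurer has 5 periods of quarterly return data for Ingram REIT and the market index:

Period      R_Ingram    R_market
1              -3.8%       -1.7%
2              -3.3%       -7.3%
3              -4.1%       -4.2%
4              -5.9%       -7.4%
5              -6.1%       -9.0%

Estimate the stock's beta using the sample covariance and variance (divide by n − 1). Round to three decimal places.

Mean R_i = (-3.8 − 3.3 − 4.1 − 5.9 − 6.1) / 5 = -4.6400%
Mean R_m = (-1.7 − 7.3 − 4.2 − 7.4 − 9.0) / 5 = -5.9200%
Σ(R_i − R̄_i)(R_m − R̄_m) = 8.9860  ⇒  Cov = 8.9860 / 4 = 2.2465
Σ(R_m − R̄_m)² = 34.3480  ⇒  Var(R_m) = 34.3480 / 4 = 8.5870
β = Cov / Var(R_m) = 2.2465 / 8.5870 = 0.2616

0.262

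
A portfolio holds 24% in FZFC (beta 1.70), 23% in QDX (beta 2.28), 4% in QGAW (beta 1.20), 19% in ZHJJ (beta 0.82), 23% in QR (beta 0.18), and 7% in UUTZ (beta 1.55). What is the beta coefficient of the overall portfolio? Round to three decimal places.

1.286

β_P = Σ w_i β_i = 0.24×1.70 + 0.23×2.28 + 0.04×1.20 + 0.19×0.82 + 0.23×0.18 + 0.07×1.55 = 1.2861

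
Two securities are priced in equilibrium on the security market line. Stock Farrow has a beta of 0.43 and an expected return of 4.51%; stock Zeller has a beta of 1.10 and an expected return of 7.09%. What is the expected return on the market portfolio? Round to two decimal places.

6.70%

Both satisfy E(R) = R_f + β·MRP, so the slope of the SML is
MRP = (7.09% − 4.51%) / (1.10 − 0.43) = 2.58% / 0.67 = 3.8507%
R_f = E(R_Farrow) − β_Farrow·MRP = 4.51% − 0.43 × 3.8507% = 2.8542%
E(R_m) = R_f + MRP = 2.8542% + 3.8507% = 6.70%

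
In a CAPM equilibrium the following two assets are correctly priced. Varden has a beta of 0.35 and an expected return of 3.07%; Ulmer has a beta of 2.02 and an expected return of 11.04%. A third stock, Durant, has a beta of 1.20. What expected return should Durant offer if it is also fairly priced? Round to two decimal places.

7.13%

MRP (SML slope) = (11.04% − 3.07%) / (2.02 − 0.35) = 7.97% / 1.67 = 4.7725%
R_f (intercept) = 3.07% − 0.35 × 4.7725% = 1.3996%
E(R_Durant) = R_f + β × MRP = 1.3996% + 1.20 × 4.7725% = 7.13%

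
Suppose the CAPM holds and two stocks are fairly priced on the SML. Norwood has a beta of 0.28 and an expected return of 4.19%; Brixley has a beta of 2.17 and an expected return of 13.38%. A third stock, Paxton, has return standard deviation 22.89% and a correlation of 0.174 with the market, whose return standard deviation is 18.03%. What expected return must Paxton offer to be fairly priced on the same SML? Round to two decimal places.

MRP = (13.38% − 4.19%) / (2.17 − 0.28) = 4.8624%
R_f = 4.19% − 0.28 × 4.8624% = 2.8285%
β_Paxton = ρ·σ_i/σ_m = 0.174 × 22.89 / 18.03 = 0.2209
E(R_Paxton) = R_f + β × MRP = 2.8285% + 0.2209 × 4.8624% = 3.90%

3.90%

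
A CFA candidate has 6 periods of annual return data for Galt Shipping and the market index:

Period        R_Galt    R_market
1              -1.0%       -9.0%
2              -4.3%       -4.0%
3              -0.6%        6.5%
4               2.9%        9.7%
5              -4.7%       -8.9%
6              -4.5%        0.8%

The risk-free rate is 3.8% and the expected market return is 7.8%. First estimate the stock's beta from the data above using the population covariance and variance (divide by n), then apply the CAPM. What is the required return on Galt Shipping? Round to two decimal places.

4.82%

Mean R_i = (-1.0 − 4.3 − 0.6 + 2.9 − 4.7 − 4.5) / 6 = -2.0333%
Mean R_m = (-9.0 − 4.0 + 6.5 + 9.7 − 8.9 + 0.8) / 6 = -0.8167%
Σ(R_i − R̄_i)(R_m − R̄_m) = 78.6967  ⇒  Cov = 78.6967 / 6 = 13.1161
Σ(R_m − R̄_m)² = 309.1883  ⇒  Var(R_m) = 309.1883 / 6 = 51.5314
β = Cov / Var(R_m) = 13.1161 / 51.5314 = 0.2545
MRP = 7.8% − 3.8% = 4.00%
E(R) = R_f + β × MRP = 3.8% + 0.2545 × 4.0% = 4.82%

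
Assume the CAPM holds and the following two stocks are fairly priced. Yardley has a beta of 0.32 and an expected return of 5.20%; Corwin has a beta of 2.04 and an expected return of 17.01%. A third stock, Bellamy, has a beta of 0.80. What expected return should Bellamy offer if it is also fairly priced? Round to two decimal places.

MRP (SML slope) = (17.01% − 5.20%) / (2.04 − 0.32) = 11.81% / 1.72 = 6.8663%
R_f (intercept) = 5.20% − 0.32 × 6.8663% = 3.0028%
E(R_Bellamy) = R_f + β × MRP = 3.0028% + 0.80 × 6.8663% = 8.50%

8.50%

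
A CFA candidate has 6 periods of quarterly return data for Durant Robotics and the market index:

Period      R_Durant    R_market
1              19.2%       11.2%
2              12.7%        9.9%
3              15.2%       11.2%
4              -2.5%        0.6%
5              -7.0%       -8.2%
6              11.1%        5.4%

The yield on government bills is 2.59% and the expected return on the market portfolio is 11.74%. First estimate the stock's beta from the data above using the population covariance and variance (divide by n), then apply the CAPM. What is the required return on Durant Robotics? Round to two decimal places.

14.47%

Mean R_i = (19.2 + 12.7 + 15.2 − 2.5 − 7.0 + 11.1) / 6 = 8.1167%
Mean R_m = (11.2 + 9.9 + 11.2 + 0.6 − 8.2 + 5.4) / 6 = 5.0167%
Σ(R_i − R̄_i)(R_m − R̄_m) = 382.5383  ⇒  Cov = 382.5383 / 6 = 63.7564
Σ(R_m − R̄_m)² = 294.6483  ⇒  Var(R_m) = 294.6483 / 6 = 49.1081
β = Cov / Var(R_m) = 63.7564 / 49.1081 = 1.2983
MRP = 11.74% − 2.59% = 9.15%
E(R) = R_f + β × MRP = 2.59% + 1.2983 × 9.15% = 14.47%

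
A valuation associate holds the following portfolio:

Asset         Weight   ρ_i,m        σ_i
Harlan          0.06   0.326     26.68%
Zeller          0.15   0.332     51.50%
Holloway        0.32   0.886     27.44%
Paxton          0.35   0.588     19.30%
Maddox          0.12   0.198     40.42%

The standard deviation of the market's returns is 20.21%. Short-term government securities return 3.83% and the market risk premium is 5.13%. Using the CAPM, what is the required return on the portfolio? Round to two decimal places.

β_Harlan = 0.326 × 26.68% / 20.21% = 0.4304
β_Zeller = 0.332 × 51.50% / 20.21% = 0.8460
β_Holloway = 0.886 × 27.44% / 20.21% = 1.2030
β_Paxton = 0.588 × 19.30% / 20.21% = 0.5615
β_Maddox = 0.198 × 40.42% / 20.21% = 0.3960
β_P = Σ w_i β_i = 0.06×0.4304 + 0.15×0.8460 + 0.32×1.2030 + 0.35×0.5615 + 0.12×0.3960 = 0.7817
E(R_P) = R_f + β_P × MRP = 3.83% + 0.7817 × 5.13% = 7.84%

7.84%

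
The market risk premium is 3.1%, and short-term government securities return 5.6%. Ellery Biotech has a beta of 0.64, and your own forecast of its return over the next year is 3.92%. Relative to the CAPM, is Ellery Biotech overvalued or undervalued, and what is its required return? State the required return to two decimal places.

Overvalued; required return 7.58%

Required return = R_f + β·MRP = 5.6% + 0.64 × 3.1% = 7.58%
Forecast 3.92% < required 7.58% → the stock plots below the SML → overvalued.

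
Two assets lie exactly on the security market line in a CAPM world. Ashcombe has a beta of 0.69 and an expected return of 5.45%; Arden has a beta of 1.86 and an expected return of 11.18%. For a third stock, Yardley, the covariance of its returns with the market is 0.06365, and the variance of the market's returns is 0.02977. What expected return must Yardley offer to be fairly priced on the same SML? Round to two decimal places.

MRP = (11.18% − 5.45%) / (1.86 − 0.69) = 4.8974%
R_f = 5.45% − 0.69 × 4.8974% = 2.0708%
β_Yardley = Cov / Var(R_m) = 0.06365 / 0.02977 = 2.1381
E(R_Yardley) = R_f + β × MRP = 2.0708% + 2.1381 × 4.8974% = 12.54%

12.54%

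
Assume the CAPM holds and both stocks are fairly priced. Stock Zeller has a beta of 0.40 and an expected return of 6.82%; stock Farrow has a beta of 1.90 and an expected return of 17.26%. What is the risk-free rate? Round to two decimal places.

4.04%

Both satisfy E(R) = R_f + β·MRP, so the slope of the SML is
MRP = (17.26% − 6.82%) / (1.90 − 0.40) = 10.44% / 1.50 = 6.9600%
R_f = E(R_Zeller) − β_Zeller·MRP = 6.82% − 0.40 × 6.9600% = 4.0360%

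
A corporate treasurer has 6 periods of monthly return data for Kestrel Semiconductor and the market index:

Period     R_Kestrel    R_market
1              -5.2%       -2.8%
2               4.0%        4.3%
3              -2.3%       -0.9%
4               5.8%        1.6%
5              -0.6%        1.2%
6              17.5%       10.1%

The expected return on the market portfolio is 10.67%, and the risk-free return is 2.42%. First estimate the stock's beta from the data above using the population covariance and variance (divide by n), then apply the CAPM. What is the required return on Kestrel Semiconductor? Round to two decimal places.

16.54%

Mean R_i = (-5.2 + 4.0 − 2.3 + 5.8 − 0.6 + 17.5) / 6 = 3.2000%
Mean R_m = (-2.8 + 4.3 − 0.9 + 1.6 + 1.2 + 10.1) / 6 = 2.2500%
Σ(R_i − R̄_i)(R_m − R̄_m) = 175.9400  ⇒  Cov = 175.9400 / 6 = 29.3233
Σ(R_m − R̄_m)² = 102.7750  ⇒  Var(R_m) = 102.7750 / 6 = 17.1292
β = Cov / Var(R_m) = 29.3233 / 17.1292 = 1.7119
MRP = 10.67% − 2.42% = 8.25%
E(R) = R_f + β × MRP = 2.42% + 1.7119 × 8.25% = 16.54%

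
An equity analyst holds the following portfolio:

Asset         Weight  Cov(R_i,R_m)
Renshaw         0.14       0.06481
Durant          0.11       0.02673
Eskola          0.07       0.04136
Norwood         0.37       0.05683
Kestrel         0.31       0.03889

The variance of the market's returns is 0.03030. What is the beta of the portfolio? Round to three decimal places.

β_Renshaw = 0.06481 / 0.03030 = 2.1389
β_Durant = 0.02673 / 0.03030 = 0.8822
β_Eskola = 0.04136 / 0.03030 = 1.3650
β_Norwood = 0.05683 / 0.03030 = 1.8756
β_Kestrel = 0.03889 / 0.03030 = 1.2835
β_P = Σ w_i β_i = 0.14×2.1389 + 0.11×0.8822 + 0.07×1.3650 + 0.37×1.8756 + 0.31×1.2835 = 1.5839

1.584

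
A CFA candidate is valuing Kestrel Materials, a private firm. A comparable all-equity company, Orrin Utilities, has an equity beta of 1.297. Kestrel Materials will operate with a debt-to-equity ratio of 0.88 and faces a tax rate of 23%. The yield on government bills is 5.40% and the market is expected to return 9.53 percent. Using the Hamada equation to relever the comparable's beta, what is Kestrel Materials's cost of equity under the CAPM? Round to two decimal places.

14.39%

β_L = β_U × [1 + (1 − t)(D/E)] = 1.297 × [1 + (1 − 0.23) × 0.88]
    = 1.297 × [1 + 0.77 × 0.88] = 1.297 × 1.6776 = 2.1758
MRP = 9.53% − 5.40% = 4.13%
E(R) = R_f + β_L × MRP = 5.40% + 2.1758 × 4.13% = 14.39%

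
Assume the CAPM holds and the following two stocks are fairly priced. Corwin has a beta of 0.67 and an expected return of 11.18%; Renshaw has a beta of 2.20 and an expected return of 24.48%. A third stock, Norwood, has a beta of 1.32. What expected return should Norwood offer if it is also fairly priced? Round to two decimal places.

16.83%

MRP (SML slope) = (24.48% − 11.18%) / (2.20 − 0.67) = 13.30% / 1.53 = 8.6928%
R_f (intercept) = 11.18% − 0.67 × 8.6928% = 5.3558%
E(R_Norwood) = R_f + β × MRP = 5.3558% + 1.32 × 8.6928% = 16.83%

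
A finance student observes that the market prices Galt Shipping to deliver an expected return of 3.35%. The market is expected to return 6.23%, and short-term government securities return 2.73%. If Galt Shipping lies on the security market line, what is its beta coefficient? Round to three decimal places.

MRP = 6.23% − 2.73% = 3.50%
β = (E(R) − R_f) / MRP = (3.35% − 2.73%) / 3.50% = 0.62% / 3.50% = 0.177

0.177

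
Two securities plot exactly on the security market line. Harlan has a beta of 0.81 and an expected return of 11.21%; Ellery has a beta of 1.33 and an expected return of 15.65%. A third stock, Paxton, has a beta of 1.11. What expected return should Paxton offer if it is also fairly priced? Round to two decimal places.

MRP (SML slope) = (15.65% − 11.21%) / (1.33 − 0.81) = 4.44% / 0.52 = 8.5385%
R_f (intercept) = 11.21% − 0.81 × 8.5385% = 4.2938%
E(R_Paxton) = R_f + β × MRP = 4.2938% + 1.11 × 8.5385% = 13.77%

13.77%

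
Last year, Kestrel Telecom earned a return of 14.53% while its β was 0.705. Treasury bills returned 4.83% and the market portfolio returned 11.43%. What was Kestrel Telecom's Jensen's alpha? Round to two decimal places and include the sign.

Market excess return = 11.43% − 4.83% = 6.60%
CAPM benchmark = R_f + β(R_m − R_f) = 4.83% + 0.705 × 6.60% = 9.48300%
α = actual − benchmark = 14.53% − 9.48300% = +5.05%

+5.05%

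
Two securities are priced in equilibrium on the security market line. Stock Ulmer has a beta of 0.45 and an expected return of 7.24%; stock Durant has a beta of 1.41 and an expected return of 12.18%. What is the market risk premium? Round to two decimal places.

5.15%

Both satisfy E(R) = R_f + β·MRP, so the slope of the SML is
MRP = (12.18% − 7.24%) / (1.41 − 0.45) = 4.94% / 0.96 = 5.1458%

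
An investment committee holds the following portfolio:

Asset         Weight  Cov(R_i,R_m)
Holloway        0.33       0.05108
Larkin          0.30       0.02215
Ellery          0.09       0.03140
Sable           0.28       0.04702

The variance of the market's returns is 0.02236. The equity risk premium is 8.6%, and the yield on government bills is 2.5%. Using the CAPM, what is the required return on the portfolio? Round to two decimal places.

17.69%

β_Holloway = 0.05108 / 0.02236 = 2.2844
β_Larkin = 0.02215 / 0.02236 = 0.9906
β_Ellery = 0.03140 / 0.02236 = 1.4043
β_Sable = 0.04702 / 0.02236 = 2.1029
β_P = Σ w_i β_i = 0.33×2.2844 + 0.30×0.9906 + 0.09×1.4043 + 0.28×2.1029 = 1.7662
E(R_P) = R_f + β_P × MRP = 2.5% + 1.7662 × 8.6% = 17.69%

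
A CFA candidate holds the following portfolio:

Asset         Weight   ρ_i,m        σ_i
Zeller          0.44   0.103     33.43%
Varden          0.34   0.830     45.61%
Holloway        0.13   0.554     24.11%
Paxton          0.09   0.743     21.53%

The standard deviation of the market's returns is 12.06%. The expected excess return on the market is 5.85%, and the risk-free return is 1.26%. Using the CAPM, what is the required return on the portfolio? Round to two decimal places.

β_Zeller = 0.103 × 33.43% / 12.06% = 0.2855
β_Varden = 0.830 × 45.61% / 12.06% = 3.1390
β_Holloway = 0.554 × 24.11% / 12.06% = 1.1075
β_Paxton = 0.743 × 21.53% / 12.06% = 1.3264
β_P = Σ w_i β_i = 0.44×0.2855 + 0.34×3.1390 + 0.13×1.1075 + 0.09×1.3264 = 1.4562
E(R_P) = R_f + β_P × MRP = 1.26% + 1.4562 × 5.85% = 9.78%

9.78%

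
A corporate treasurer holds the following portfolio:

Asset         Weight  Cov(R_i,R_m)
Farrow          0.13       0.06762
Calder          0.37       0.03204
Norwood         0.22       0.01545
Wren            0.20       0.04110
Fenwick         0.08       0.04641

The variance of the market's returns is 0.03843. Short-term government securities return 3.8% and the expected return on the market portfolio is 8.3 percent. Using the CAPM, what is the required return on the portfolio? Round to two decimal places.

8.01%

β_Farrow = 0.06762 / 0.03843 = 1.7596
β_Calder = 0.03204 / 0.03843 = 0.8337
β_Norwood = 0.01545 / 0.03843 = 0.4020
β_Wren = 0.04110 / 0.03843 = 1.0695
β_Fenwick = 0.04641 / 0.03843 = 1.2077
β_P = Σ w_i β_i = 0.13×1.7596 + 0.37×0.8337 + 0.22×0.4020 + 0.20×1.0695 + 0.08×1.2077 = 0.9362
MRP = 8.3% − 3.8% = 4.50%
E(R_P) = R_f + β_P × MRP = 3.8% + 0.9362 × 4.5% = 8.01%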